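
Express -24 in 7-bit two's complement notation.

1. Binary of +24:  0011000
2. Invert bits:     1100111
3. Add 1:           1101000

Answer: 1101000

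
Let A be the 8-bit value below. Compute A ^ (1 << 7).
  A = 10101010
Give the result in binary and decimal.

Mask = 1 << 7 = 10000000
Bit 7 of A is 1; XOR with the mask flips it to 0.
  10101010
^ 10000000
----------
  00101010

Answer: 00101010 (42)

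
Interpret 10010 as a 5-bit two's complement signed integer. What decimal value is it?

MSB is 1, so the value is negative. Find the magnitude:
1. Invert bits:  01101
2. Add 1:        01110  = 14
3. Apply sign:   -14

Answer: -14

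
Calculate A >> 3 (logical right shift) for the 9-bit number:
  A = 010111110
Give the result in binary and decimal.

Logical shift right by 3: drop the bottom 3 bit(s), prepend 3 zero(s) on the left.
  010111110  ->  keep [010111], discard [110], prepend 000
= 000010111

Answer: 000010111 (23)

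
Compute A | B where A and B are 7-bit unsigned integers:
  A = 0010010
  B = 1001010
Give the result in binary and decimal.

Apply | to each column (1 where either bit is 1):
  0010010
| 1001010
---------
  1011010

Answer: 1011010 (90)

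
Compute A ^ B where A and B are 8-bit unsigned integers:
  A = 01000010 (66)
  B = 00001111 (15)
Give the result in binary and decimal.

Apply ^ to each column (1 where bits differ):
  01000010
^ 00001111
----------
  01001101

Answer: 01001101 (77)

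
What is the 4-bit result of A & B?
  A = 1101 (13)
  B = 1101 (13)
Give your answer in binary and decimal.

Apply & to each column (1 only where both bits are 1):
  1101
& 1101
------
  1101

Answer: 1101 (13)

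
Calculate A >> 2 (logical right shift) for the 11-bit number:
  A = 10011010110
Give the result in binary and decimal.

Logical shift right by 2: drop the bottom 2 bit(s), prepend 2 zero(s) on the left.
  10011010110  ->  keep [100110101], discard [10], prepend 00
= 00100110101

Answer: 00100110101 (309)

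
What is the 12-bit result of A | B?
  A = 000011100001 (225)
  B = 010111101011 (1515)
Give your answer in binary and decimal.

Apply | to each column (1 where either bit is 1):
  000011100001
| 010111101011
--------------
  010111101011

Answer: 010111101011 (1515)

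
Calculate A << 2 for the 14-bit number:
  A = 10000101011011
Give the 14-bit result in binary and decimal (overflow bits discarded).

Shift left by 2: drop the top 2 bit(s), append 2 zero(s) on the right.
  10000101011011  ->  discard [10], keep [000101011011], append 00
= 00010101101100

Answer: 00010101101100 (1388)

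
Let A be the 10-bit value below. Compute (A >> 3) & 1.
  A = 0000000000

Bit 3 is the 4th from the right.
  0000000000
        ^
That bit is 0.

Answer: 0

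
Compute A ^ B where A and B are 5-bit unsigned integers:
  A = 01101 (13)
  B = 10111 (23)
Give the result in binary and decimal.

Apply ^ to each column (1 where bits differ):
  01101
^ 10111
-------
  11010

Answer: 11010 (26)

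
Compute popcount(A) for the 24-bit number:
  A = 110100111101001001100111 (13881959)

110100111101001001100111
1-bits at positions (from bit 0 = LSB): 0, 1, 2, 5, 6, 9, 12, 14, 15, 16, 17, 20, 22, 23
Count = 14

Answer: 14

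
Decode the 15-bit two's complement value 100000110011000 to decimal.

MSB is 1, so the value is negative. Find the magnitude:
1. Invert bits:  011111001100111
2. Add 1:        011111001101000  = 15976
3. Apply sign:   -15976

Answer: -15976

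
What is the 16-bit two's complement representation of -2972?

1. Binary of +2972:  0000101110011100
2. Invert bits:     1111010001100011
3. Add 1:           1111010001100100

Answer: 1111010001100100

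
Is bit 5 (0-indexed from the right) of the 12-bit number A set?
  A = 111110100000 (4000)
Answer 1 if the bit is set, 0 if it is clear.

Bit 5 is the 6th from the right.
  111110100000
        ^
That bit is 1.

Answer: 1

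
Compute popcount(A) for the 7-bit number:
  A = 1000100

1000100
1-bits at positions (from bit 0 = LSB): 2, 6
Count = 2

Answer: 2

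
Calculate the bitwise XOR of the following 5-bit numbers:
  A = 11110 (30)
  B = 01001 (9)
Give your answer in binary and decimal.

Apply ^ to each column (1 where bits differ):
  11110
^ 01001
-------
  10111

Answer: 10111 (23)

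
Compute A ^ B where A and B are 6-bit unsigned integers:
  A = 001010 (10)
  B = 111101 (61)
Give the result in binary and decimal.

Apply ^ to each column (1 where bits differ):
  001010
^ 111101
--------
  110111

Answer: 110111 (55)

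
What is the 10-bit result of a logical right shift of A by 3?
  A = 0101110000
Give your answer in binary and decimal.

Logical shift right by 3: drop the bottom 3 bit(s), prepend 3 zero(s) on the left.
  0101110000  ->  keep [0101110], discard [000], prepend 000
= 0000101110

Answer: 0000101110 (46)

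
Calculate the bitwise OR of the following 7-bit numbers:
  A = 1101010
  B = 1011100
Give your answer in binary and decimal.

Apply | to each column (1 where either bit is 1):
  1101010
| 1011100
---------
  1111110

Answer: 1111110 (126)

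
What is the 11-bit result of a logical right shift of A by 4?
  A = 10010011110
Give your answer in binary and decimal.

Logical shift right by 4: drop the bottom 4 bit(s), prepend 4 zero(s) on the left.
  10010011110  ->  keep [1001001], discard [1110], prepend 0000
= 00001001001

Answer: 00001001001 (73)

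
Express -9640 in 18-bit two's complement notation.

1. Binary of +9640:  000010010110101000
2. Invert bits:     111101101001010111
3. Add 1:           111101101001011000

Answer: 111101101001011000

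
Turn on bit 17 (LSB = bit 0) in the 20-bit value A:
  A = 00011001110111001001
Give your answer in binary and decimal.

Mask = 1 << 17 = 00100000000000000000
Bit 17 of A is 0, so OR-ing with the mask flips it to 1.
  00011001110111001001
| 00100000000000000000
----------------------
  00111001110111001001

Answer: 00111001110111001001 (237001)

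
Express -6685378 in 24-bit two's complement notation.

1. Binary of +6685378:  011001100000001011000010
2. Invert bits:     100110011111110100111101
3. Add 1:           100110011111110100111110

Answer: 100110011111110100111110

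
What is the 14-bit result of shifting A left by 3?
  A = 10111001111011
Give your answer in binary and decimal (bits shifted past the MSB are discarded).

Shift left by 3: drop the top 3 bit(s), append 3 zero(s) on the right.
  10111001111011  ->  discard [101], keep [11001111011], append 000
= 11001111011000

Answer: 11001111011000 (13272)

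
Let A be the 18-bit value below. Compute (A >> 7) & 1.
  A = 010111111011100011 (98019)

Bit 7 is the 8th from the right.
  010111111011100011
            ^
That bit is 1.

Answer: 1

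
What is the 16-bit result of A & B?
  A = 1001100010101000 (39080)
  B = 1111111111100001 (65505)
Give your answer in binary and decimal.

Apply & to each column (1 only where both bits are 1):
  1001100010101000
& 1111111111100001
------------------
  1001100010100000

Answer: 1001100010100000 (39072)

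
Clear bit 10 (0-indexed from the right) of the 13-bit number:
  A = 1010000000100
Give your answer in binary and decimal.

Mask = ~(1 << 10) = 1101111111111
Bit 10 of A is 1, so AND-ing with the mask clears it to 0.
  1010000000100
& 1101111111111
---------------
  1000000000100

Answer: 1000000000100 (4100)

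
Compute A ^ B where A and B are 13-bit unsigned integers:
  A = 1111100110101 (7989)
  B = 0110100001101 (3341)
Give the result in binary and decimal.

Apply ^ to each column (1 where bits differ):
  1111100110101
^ 0110100001101
---------------
  1001000111000

Answer: 1001000111000 (4664)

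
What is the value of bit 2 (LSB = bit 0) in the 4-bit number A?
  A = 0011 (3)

Bit 2 is the 3rd from the right.
  0011
   ^
That bit is 0.

Answer: 0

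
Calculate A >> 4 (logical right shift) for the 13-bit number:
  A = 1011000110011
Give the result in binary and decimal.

Logical shift right by 4: drop the bottom 4 bit(s), prepend 4 zero(s) on the left.
  1011000110011  ->  keep [101100011], discard [0011], prepend 0000
= 0000101100011

Answer: 0000101100011 (355)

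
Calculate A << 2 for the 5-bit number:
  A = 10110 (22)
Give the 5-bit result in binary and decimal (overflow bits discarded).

Shift left by 2: drop the top 2 bit(s), append 2 zero(s) on the right.
  10110  ->  discard [10], keep [110], append 00
= 11000

Answer: 11000 (24)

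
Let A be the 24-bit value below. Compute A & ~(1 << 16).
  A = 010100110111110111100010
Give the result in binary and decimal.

Mask = ~(1 << 16) = 111111101111111111111111
Bit 16 of A is 1, so AND-ing with the mask clears it to 0.
  010100110111110111100010
& 111111101111111111111111
--------------------------
  010100100111110111100010

Answer: 010100100111110111100010 (5406178)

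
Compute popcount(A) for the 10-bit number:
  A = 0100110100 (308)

0100110100
1-bits at positions (from bit 0 = LSB): 2, 4, 5, 8
Count = 4

Answer: 4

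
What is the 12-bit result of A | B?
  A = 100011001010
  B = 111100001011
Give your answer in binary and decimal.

Apply | to each column (1 where either bit is 1):
  100011001010
| 111100001011
--------------
  111111001011

Answer: 111111001011 (4043)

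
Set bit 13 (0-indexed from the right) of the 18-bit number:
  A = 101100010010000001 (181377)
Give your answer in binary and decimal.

Mask = 1 << 13 = 000010000000000000
Bit 13 of A is 0, so OR-ing with the mask flips it to 1.
  101100010010000001
| 000010000000000000
--------------------
  101110010010000001

Answer: 101110010010000001 (189569)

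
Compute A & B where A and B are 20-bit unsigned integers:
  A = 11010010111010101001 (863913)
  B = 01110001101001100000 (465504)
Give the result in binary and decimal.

Apply & to each column (1 only where both bits are 1):
  11010010111010101001
& 01110001101001100000
----------------------
  01010000101000100000

Answer: 01010000101000100000 (330272)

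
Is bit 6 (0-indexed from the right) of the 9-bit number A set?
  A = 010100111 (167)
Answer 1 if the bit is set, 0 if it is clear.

Bit 6 is the 7th from the right.
  010100111
    ^
That bit is 0.

Answer: 0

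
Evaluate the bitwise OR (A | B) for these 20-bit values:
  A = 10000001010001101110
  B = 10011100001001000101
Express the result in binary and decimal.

Apply | to each column (1 where either bit is 1):
  10000001010001101110
| 10011100001001000101
----------------------
  10011101011001101111

Answer: 10011101011001101111 (644719)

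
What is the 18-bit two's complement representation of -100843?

1. Binary of +100843:  011000100111101011
2. Invert bits:     100111011000010100
3. Add 1:           100111011000010101

Answer: 100111011000010101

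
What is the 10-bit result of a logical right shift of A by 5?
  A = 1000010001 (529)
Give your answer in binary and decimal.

Logical shift right by 5: drop the bottom 5 bit(s), prepend 5 zero(s) on the left.
  1000010001  ->  keep [10000], discard [10001], prepend 00000
= 0000010000

Answer: 0000010000 (16)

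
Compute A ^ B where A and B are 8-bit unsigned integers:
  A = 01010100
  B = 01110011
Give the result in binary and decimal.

Apply ^ to each column (1 where bits differ):
  01010100
^ 01110011
----------
  00100111

Answer: 00100111 (39)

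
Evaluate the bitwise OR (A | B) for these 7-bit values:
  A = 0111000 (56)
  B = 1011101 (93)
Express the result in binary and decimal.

Apply | to each column (1 where either bit is 1):
  0111000
| 1011101
---------
  1111101

Answer: 1111101 (125)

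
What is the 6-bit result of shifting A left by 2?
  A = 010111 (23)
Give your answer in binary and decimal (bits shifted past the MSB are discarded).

Shift left by 2: drop the top 2 bit(s), append 2 zero(s) on the right.
  010111  ->  discard [01], keep [0111], append 00
= 011100

Answer: 011100 (28)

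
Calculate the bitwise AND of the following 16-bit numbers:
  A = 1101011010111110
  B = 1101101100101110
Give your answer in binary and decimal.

Apply & to each column (1 only where both bits are 1):
  1101011010111110
& 1101101100101110
------------------
  1101001000101110

Answer: 1101001000101110 (53806)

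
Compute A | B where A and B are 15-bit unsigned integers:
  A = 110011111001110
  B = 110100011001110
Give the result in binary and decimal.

Apply | to each column (1 where either bit is 1):
  110011111001110
| 110100011001110
-----------------
  110111111001110

Answer: 110111111001110 (28622)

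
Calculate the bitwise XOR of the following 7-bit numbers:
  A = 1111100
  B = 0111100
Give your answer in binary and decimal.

Apply ^ to each column (1 where bits differ):
  1111100
^ 0111100
---------
  1000000

Answer: 1000000 (64)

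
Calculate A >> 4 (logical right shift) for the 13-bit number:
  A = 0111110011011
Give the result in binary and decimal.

Logical shift right by 4: drop the bottom 4 bit(s), prepend 4 zero(s) on the left.
  0111110011011  ->  keep [011111001], discard [1011], prepend 0000
= 0000011111001

Answer: 0000011111001 (249)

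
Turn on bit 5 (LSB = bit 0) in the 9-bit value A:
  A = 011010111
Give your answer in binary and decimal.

Mask = 1 << 5 = 000100000
Bit 5 of A is 0, so OR-ing with the mask flips it to 1.
  011010111
| 000100000
-----------
  011110111

Answer: 011110111 (247)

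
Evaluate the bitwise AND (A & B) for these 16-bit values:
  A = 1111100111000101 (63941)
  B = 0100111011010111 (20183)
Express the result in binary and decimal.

Apply & to each column (1 only where both bits are 1):
  1111100111000101
& 0100111011010111
------------------
  0100100011000101

Answer: 0100100011000101 (18629)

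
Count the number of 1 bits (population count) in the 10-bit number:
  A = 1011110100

1011110100
1-bits at positions (from bit 0 = LSB): 2, 4, 5, 6, 7, 9
Count = 6

Answer: 6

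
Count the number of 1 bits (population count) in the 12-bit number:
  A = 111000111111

111000111111
1-bits at positions (from bit 0 = LSB): 0, 1, 2, 3, 4, 5, 9, 10, 11
Count = 9

Answer: 9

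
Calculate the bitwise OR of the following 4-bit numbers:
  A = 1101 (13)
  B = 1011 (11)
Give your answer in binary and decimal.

Apply | to each column (1 where either bit is 1):
  1101
| 1011
------
  1111

Answer: 1111 (15)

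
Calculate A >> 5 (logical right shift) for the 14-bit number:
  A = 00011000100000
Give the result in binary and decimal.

Logical shift right by 5: drop the bottom 5 bit(s), prepend 5 zero(s) on the left.
  00011000100000  ->  keep [000110001], discard [00000], prepend 00000
= 00000000110001

Answer: 00000000110001 (49)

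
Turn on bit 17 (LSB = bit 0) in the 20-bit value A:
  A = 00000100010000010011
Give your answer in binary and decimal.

Mask = 1 << 17 = 00100000000000000000
Bit 17 of A is 0, so OR-ing with the mask flips it to 1.
  00000100010000010011
| 00100000000000000000
----------------------
  00100100010000010011

Answer: 00100100010000010011 (148499)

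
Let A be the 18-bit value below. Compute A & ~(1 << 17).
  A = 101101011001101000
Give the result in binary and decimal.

Mask = ~(1 << 17) = 011111111111111111
Bit 17 of A is 1, so AND-ing with the mask clears it to 0.
  101101011001101000
& 011111111111111111
--------------------
  001101011001101000

Answer: 001101011001101000 (54888)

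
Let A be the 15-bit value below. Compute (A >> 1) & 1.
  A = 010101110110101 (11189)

Bit 1 is the 2nd from the right.
  010101110110101
               ^
That bit is 0.

Answer: 0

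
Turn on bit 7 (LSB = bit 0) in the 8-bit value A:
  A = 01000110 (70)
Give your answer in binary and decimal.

Mask = 1 << 7 = 10000000
Bit 7 of A is 0, so OR-ing with the mask flips it to 1.
  01000110
| 10000000
----------
  11000110

Answer: 11000110 (198)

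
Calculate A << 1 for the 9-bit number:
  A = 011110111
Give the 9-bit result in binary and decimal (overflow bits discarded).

Shift left by 1: drop the top 1 bit(s), append 1 zero(s) on the right.
  011110111  ->  discard [0], keep [11110111], append 0
= 111101110

Answer: 111101110 (494)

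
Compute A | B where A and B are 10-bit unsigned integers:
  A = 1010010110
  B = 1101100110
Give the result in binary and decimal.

Apply | to each column (1 where either bit is 1):
  1010010110
| 1101100110
------------
  1111110110

Answer: 1111110110 (1014)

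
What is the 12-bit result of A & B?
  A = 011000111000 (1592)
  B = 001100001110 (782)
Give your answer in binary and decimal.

Apply & to each column (1 only where both bits are 1):
  011000111000
& 001100001110
--------------
  001000001000

Answer: 001000001000 (520)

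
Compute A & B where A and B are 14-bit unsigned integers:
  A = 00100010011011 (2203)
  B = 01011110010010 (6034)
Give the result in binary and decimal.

Apply & to each column (1 only where both bits are 1):
  00100010011011
& 01011110010010
----------------
  00000010010010

Answer: 00000010010010 (146)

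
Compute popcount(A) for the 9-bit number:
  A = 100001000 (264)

100001000
1-bits at positions (from bit 0 = LSB): 3, 8
Count = 2

Answer: 2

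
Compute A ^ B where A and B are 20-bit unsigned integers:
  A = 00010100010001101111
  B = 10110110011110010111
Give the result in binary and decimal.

Apply ^ to each column (1 where bits differ):
  00010100010001101111
^ 10110110011110010111
----------------------
  10100010001111111000

Answer: 10100010001111111000 (664568)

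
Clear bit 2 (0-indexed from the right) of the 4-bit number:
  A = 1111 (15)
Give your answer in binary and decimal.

Mask = ~(1 << 2) = 1011
Bit 2 of A is 1, so AND-ing with the mask clears it to 0.
  1111
& 1011
------
  1011

Answer: 1011 (11)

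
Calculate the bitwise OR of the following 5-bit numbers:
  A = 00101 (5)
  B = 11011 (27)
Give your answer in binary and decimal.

Apply | to each column (1 where either bit is 1):
  00101
| 11011
-------
  11111

Answer: 11111 (31)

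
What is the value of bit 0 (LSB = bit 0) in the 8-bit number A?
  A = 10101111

Bit 0 is the 1st from the right.
  10101111
         ^
That bit is 1.

Answer: 1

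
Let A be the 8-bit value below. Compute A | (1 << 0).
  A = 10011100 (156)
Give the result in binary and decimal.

Mask = 1 << 0 = 00000001
Bit 0 of A is 0, so OR-ing with the mask flips it to 1.
  10011100
| 00000001
----------
  10011101

Answer: 10011101 (157)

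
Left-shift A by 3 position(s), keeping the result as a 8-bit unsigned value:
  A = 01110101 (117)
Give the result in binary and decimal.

Shift left by 3: drop the top 3 bit(s), append 3 zero(s) on the right.
  01110101  ->  discard [011], keep [10101], append 000
= 10101000

Answer: 10101000 (168)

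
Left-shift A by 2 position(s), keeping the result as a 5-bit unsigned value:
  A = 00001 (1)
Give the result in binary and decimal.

Shift left by 2: drop the top 2 bit(s), append 2 zero(s) on the right.
  00001  ->  discard [00], keep [001], append 00
= 00100

Answer: 00100 (4)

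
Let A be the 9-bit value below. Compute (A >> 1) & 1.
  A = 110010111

Bit 1 is the 2nd from the right.
  110010111
         ^
That bit is 1.

Answer: 1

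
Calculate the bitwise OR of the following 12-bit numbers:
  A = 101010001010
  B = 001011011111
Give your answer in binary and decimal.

Apply | to each column (1 where either bit is 1):
  101010001010
| 001011011111
--------------
  101011011111

Answer: 101011011111 (2783)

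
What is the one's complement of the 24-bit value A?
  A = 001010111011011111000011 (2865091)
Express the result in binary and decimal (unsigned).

Flip each bit (0->1, 1->0):
  001010111011011111000011
  110101000100100000111100

Answer: 110101000100100000111100 (13912124)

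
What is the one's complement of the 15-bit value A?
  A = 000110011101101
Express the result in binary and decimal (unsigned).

Flip each bit (0->1, 1->0):
  000110011101101
  111001100010010

Answer: 111001100010010 (29458)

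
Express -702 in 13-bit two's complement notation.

1. Binary of +702:  0001010111110
2. Invert bits:     1110101000001
3. Add 1:           1110101000010

Answer: 1110101000010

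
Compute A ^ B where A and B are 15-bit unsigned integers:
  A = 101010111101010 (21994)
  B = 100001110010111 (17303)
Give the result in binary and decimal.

Apply ^ to each column (1 where bits differ):
  101010111101010
^ 100001110010111
-----------------
  001011001111101

Answer: 001011001111101 (5757)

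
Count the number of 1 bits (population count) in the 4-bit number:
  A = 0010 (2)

0010
1-bits at positions (from bit 0 = LSB): 1
Count = 1

Answer: 1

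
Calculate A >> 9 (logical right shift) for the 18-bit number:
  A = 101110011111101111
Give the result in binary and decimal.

Logical shift right by 9: drop the bottom 9 bit(s), prepend 9 zero(s) on the left.
  101110011111101111  ->  keep [101110011], discard [111101111], prepend 000000000
= 000000000101110011

Answer: 000000000101110011 (371)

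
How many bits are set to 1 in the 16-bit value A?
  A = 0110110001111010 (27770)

0110110001111010
1-bits at positions (from bit 0 = LSB): 1, 3, 4, 5, 6, 10, 11, 13, 14
Count = 9

Answer: 9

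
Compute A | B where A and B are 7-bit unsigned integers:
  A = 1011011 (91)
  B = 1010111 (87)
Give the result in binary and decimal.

Apply | to each column (1 where either bit is 1):
  1011011
| 1010111
---------
  1011111

Answer: 1011111 (95)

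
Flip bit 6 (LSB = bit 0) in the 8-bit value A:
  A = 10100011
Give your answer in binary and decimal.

Mask = 1 << 6 = 01000000
Bit 6 of A is 0; XOR with the mask flips it to 1.
  10100011
^ 01000000
----------
  11100011

Answer: 11100011 (227)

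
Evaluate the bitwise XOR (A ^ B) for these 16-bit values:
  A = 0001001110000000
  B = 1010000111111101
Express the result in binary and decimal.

Apply ^ to each column (1 where bits differ):
  0001001110000000
^ 1010000111111101
------------------
  1011001001111101

Answer: 1011001001111101 (45693)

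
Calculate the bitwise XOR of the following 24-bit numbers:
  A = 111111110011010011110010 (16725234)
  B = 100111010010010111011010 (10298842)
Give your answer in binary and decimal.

Apply ^ to each column (1 where bits differ):
  111111110011010011110010
^ 100111010010010111011010
--------------------------
  011000100001000100101000

Answer: 011000100001000100101000 (6426920)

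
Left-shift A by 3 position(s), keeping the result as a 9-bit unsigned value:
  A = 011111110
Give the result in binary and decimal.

Shift left by 3: drop the top 3 bit(s), append 3 zero(s) on the right.
  011111110  ->  discard [011], keep [111110], append 000
= 111110000

Answer: 111110000 (496)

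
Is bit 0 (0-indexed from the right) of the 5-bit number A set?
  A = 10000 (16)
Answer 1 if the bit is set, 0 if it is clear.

Bit 0 is the 1st from the right.
  10000
      ^
That bit is 0.

Answer: 0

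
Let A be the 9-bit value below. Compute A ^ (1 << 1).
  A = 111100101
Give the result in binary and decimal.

Mask = 1 << 1 = 000000010
Bit 1 of A is 0; XOR with the mask flips it to 1.
  111100101
^ 000000010
-----------
  111100111

Answer: 111100111 (487)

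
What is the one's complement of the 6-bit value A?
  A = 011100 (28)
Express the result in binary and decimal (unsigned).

Flip each bit (0->1, 1->0):
  011100
  100011

Answer: 100011 (35)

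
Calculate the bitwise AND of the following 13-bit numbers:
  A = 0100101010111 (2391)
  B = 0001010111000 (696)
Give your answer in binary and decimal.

Apply & to each column (1 only where both bits are 1):
  0100101010111
& 0001010111000
---------------
  0000000010000

Answer: 0000000010000 (16)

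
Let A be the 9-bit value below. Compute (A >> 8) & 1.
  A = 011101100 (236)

Bit 8 is the 9th from the right.
  011101100
  ^
That bit is 0.

Answer: 0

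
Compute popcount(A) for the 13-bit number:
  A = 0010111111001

0010111111001
1-bits at positions (from bit 0 = LSB): 0, 3, 4, 5, 6, 7, 8, 10
Count = 8

Answer: 8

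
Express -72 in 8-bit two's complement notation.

1. Binary of +72:  01001000
2. Invert bits:     10110111
3. Add 1:           10111000

Answer: 10111000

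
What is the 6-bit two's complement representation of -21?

1. Binary of +21:  010101
2. Invert bits:     101010
3. Add 1:           101011

Answer: 101011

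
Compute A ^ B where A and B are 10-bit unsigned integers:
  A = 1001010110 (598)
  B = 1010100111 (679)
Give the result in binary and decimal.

Apply ^ to each column (1 where bits differ):
  1001010110
^ 1010100111
------------
  0011110001

Answer: 0011110001 (241)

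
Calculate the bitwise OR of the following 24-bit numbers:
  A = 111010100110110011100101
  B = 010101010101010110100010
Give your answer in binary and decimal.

Apply | to each column (1 where either bit is 1):
  111010100110110011100101
| 010101010101010110100010
--------------------------
  111111110111110111100111

Answer: 111111110111110111100111 (16743911)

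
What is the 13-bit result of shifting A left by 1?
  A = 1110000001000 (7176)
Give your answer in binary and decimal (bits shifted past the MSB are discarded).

Shift left by 1: drop the top 1 bit(s), append 1 zero(s) on the right.
  1110000001000  ->  discard [1], keep [110000001000], append 0
= 1100000010000

Answer: 1100000010000 (6160)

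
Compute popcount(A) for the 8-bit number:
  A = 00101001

00101001
1-bits at positions (from bit 0 = LSB): 0, 3, 5
Count = 3

Answer: 3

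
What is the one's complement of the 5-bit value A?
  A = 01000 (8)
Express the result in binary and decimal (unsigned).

Flip each bit (0->1, 1->0):
  01000
  10111

Answer: 10111 (23)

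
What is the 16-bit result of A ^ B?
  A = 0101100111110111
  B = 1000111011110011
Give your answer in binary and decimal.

Apply ^ to each column (1 where bits differ):
  0101100111110111
^ 1000111011110011
------------------
  1101011100000100

Answer: 1101011100000100 (55044)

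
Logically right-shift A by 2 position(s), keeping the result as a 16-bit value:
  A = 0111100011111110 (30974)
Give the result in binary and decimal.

Logical shift right by 2: drop the bottom 2 bit(s), prepend 2 zero(s) on the left.
  0111100011111110  ->  keep [01111000111111], discard [10], prepend 00
= 0001111000111111

Answer: 0001111000111111 (7743)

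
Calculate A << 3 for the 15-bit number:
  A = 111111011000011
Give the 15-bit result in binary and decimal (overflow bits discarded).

Shift left by 3: drop the top 3 bit(s), append 3 zero(s) on the right.
  111111011000011  ->  discard [111], keep [111011000011], append 000
= 111011000011000

Answer: 111011000011000 (30232)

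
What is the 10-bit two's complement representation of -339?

1. Binary of +339:  0101010011
2. Invert bits:     1010101100
3. Add 1:           1010101101

Answer: 1010101101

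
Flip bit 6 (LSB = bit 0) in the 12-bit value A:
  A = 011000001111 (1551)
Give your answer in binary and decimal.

Mask = 1 << 6 = 000001000000
Bit 6 of A is 0; XOR with the mask flips it to 1.
  011000001111
^ 000001000000
--------------
  011001001111

Answer: 011001001111 (1615)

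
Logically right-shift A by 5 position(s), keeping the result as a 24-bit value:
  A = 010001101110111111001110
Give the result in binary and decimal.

Logical shift right by 5: drop the bottom 5 bit(s), prepend 5 zero(s) on the left.
  010001101110111111001110  ->  keep [0100011011101111110], discard [01110], prepend 00000
= 000000100011011101111110

Answer: 000000100011011101111110 (145278)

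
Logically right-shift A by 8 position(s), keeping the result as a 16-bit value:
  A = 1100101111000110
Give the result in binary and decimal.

Logical shift right by 8: drop the bottom 8 bit(s), prepend 8 zero(s) on the left.
  1100101111000110  ->  keep [11001011], discard [11000110], prepend 00000000
= 0000000011001011

Answer: 0000000011001011 (203)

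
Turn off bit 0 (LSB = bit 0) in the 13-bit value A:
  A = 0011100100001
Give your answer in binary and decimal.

Mask = ~(1 << 0) = 1111111111110
Bit 0 of A is 1, so AND-ing with the mask clears it to 0.
  0011100100001
& 1111111111110
---------------
  0011100100000

Answer: 0011100100000 (1824)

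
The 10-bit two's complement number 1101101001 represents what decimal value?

MSB is 1, so the value is negative. Find the magnitude:
1. Invert bits:  0010010110
2. Add 1:        0010010111  = 151
3. Apply sign:   -151

Answer: -151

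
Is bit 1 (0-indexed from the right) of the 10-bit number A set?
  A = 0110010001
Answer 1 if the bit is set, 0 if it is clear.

Bit 1 is the 2nd from the right.
  0110010001
          ^
That bit is 0.

Answer: 0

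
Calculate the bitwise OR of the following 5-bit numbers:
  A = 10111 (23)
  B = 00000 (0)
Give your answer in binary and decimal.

Apply | to each column (1 where either bit is 1):
  10111
| 00000
-------
  10111

Answer: 10111 (23)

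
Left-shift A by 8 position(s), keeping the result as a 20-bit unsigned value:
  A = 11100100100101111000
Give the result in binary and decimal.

Shift left by 8: drop the top 8 bit(s), append 8 zero(s) on the right.
  11100100100101111000  ->  discard [11100100], keep [100101111000], append 00000000
= 10010111100000000000

Answer: 10010111100000000000 (620544)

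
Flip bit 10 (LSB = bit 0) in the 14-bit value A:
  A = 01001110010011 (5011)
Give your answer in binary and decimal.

Mask = 1 << 10 = 00010000000000
Bit 10 of A is 0; XOR with the mask flips it to 1.
  01001110010011
^ 00010000000000
----------------
  01011110010011

Answer: 01011110010011 (6035)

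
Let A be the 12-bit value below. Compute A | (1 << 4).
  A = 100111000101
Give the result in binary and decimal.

Mask = 1 << 4 = 000000010000
Bit 4 of A is 0, so OR-ing with the mask flips it to 1.
  100111000101
| 000000010000
--------------
  100111010101

Answer: 100111010101 (2517)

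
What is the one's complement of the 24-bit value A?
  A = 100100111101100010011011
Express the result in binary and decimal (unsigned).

Flip each bit (0->1, 1->0):
  100100111101100010011011
  011011000010011101100100

Answer: 011011000010011101100100 (7087972)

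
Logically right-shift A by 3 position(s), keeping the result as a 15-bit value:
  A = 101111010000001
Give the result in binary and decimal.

Logical shift right by 3: drop the bottom 3 bit(s), prepend 3 zero(s) on the left.
  101111010000001  ->  keep [101111010000], discard [001], prepend 000
= 000101111010000

Answer: 000101111010000 (3024)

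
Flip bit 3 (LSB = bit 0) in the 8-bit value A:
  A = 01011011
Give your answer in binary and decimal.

Mask = 1 << 3 = 00001000
Bit 3 of A is 1; XOR with the mask flips it to 0.
  01011011
^ 00001000
----------
  01010011

Answer: 01010011 (83)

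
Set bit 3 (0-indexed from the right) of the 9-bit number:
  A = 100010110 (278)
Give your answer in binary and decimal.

Mask = 1 << 3 = 000001000
Bit 3 of A is 0, so OR-ing with the mask flips it to 1.
  100010110
| 000001000
-----------
  100011110

Answer: 100011110 (286)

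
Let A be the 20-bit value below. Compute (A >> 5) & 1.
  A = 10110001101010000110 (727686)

Bit 5 is the 6th from the right.
  10110001101010000110
                ^
That bit is 0.

Answer: 0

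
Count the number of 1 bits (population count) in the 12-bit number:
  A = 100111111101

100111111101
1-bits at positions (from bit 0 = LSB): 0, 2, 3, 4, 5, 6, 7, 8, 11
Count = 9

Answer: 9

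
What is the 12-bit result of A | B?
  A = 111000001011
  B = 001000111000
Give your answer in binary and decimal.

Apply | to each column (1 where either bit is 1):
  111000001011
| 001000111000
--------------
  111000111011

Answer: 111000111011 (3643)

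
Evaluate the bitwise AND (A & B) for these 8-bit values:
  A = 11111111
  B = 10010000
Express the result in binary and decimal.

Apply & to each column (1 only where both bits are 1):
  11111111
& 10010000
----------
  10010000

Answer: 10010000 (144)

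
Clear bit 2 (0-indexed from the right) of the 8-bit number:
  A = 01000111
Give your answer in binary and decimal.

Mask = ~(1 << 2) = 11111011
Bit 2 of A is 1, so AND-ing with the mask clears it to 0.
  01000111
& 11111011
----------
  01000011

Answer: 01000011 (67)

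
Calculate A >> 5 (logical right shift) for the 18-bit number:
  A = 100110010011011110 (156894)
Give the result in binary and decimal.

Logical shift right by 5: drop the bottom 5 bit(s), prepend 5 zero(s) on the left.
  100110010011011110  ->  keep [1001100100110], discard [11110], prepend 00000
= 000001001100100110

Answer: 000001001100100110 (4902)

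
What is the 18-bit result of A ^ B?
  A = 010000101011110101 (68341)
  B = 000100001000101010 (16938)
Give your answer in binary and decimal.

Apply ^ to each column (1 where bits differ):
  010000101011110101
^ 000100001000101010
--------------------
  010100100011011111

Answer: 010100100011011111 (84191)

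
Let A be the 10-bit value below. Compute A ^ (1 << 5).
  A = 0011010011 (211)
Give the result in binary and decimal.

Mask = 1 << 5 = 0000100000
Bit 5 of A is 0; XOR with the mask flips it to 1.
  0011010011
^ 0000100000
------------
  0011110011

Answer: 0011110011 (243)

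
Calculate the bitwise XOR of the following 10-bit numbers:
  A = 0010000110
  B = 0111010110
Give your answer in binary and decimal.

Apply ^ to each column (1 where bits differ):
  0010000110
^ 0111010110
------------
  0101010000

Answer: 0101010000 (336)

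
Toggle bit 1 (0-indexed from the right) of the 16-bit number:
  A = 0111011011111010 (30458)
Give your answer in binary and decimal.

Mask = 1 << 1 = 0000000000000010
Bit 1 of A is 1; XOR with the mask flips it to 0.
  0111011011111010
^ 0000000000000010
------------------
  0111011011111000

Answer: 0111011011111000 (30456)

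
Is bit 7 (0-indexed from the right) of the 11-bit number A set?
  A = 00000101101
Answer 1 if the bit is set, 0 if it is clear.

Bit 7 is the 8th from the right.
  00000101101
     ^
That bit is 0.

Answer: 0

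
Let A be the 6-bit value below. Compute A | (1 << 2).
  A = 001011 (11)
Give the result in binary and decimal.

Mask = 1 << 2 = 000100
Bit 2 of A is 0, so OR-ing with the mask flips it to 1.
  001011
| 000100
--------
  001111

Answer: 001111 (15)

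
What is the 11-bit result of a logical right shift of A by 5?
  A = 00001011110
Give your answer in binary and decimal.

Logical shift right by 5: drop the bottom 5 bit(s), prepend 5 zero(s) on the left.
  00001011110  ->  keep [000010], discard [11110], prepend 00000
= 00000000010

Answer: 00000000010 (2)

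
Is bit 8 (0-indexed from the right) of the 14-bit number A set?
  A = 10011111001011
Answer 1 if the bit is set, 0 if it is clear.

Bit 8 is the 9th from the right.
  10011111001011
       ^
That bit is 1.

Answer: 1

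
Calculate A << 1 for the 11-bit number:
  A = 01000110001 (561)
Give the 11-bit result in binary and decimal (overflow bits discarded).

Shift left by 1: drop the top 1 bit(s), append 1 zero(s) on the right.
  01000110001  ->  discard [0], keep [1000110001], append 0
= 10001100010

Answer: 10001100010 (1122)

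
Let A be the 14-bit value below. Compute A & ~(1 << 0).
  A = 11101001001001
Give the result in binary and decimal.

Mask = ~(1 << 0) = 11111111111110
Bit 0 of A is 1, so AND-ing with the mask clears it to 0.
  11101001001001
& 11111111111110
----------------
  11101001001000

Answer: 11101001001000 (14920)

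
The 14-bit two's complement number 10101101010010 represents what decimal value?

MSB is 1, so the value is negative. Find the magnitude:
1. Invert bits:  01010010101101
2. Add 1:        01010010101110  = 5294
3. Apply sign:   -5294

Answer: -5294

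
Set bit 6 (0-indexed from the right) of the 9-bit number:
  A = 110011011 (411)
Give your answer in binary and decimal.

Mask = 1 << 6 = 001000000
Bit 6 of A is 0, so OR-ing with the mask flips it to 1.
  110011011
| 001000000
-----------
  111011011

Answer: 111011011 (475)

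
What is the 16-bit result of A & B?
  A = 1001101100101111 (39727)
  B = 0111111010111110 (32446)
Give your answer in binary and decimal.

Apply & to each column (1 only where both bits are 1):
  1001101100101111
& 0111111010111110
------------------
  0001101000101110

Answer: 0001101000101110 (6702)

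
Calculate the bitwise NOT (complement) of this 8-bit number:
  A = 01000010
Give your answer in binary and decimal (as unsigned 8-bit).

Flip each bit (0->1, 1->0):
  01000010
  10111101

Answer: 10111101 (189)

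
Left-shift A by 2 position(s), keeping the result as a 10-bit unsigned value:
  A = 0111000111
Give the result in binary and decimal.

Shift left by 2: drop the top 2 bit(s), append 2 zero(s) on the right.
  0111000111  ->  discard [01], keep [11000111], append 00
= 1100011100

Answer: 1100011100 (796)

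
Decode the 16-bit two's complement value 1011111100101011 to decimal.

MSB is 1, so the value is negative. Find the magnitude:
1. Invert bits:  0100000011010100
2. Add 1:        0100000011010101  = 16597
3. Apply sign:   -16597

Answer: -16597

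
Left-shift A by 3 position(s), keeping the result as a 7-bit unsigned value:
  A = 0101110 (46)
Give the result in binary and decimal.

Shift left by 3: drop the top 3 bit(s), append 3 zero(s) on the right.
  0101110  ->  discard [010], keep [1110], append 000
= 1110000

Answer: 1110000 (112)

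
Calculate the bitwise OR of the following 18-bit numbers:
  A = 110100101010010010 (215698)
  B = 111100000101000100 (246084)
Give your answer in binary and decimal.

Apply | to each column (1 where either bit is 1):
  110100101010010010
| 111100000101000100
--------------------
  111100101111010110

Answer: 111100101111010110 (248790)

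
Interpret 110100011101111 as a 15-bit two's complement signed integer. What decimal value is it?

MSB is 1, so the value is negative. Find the magnitude:
1. Invert bits:  001011100010000
2. Add 1:        001011100010001  = 5905
3. Apply sign:   -5905

Answer: -5905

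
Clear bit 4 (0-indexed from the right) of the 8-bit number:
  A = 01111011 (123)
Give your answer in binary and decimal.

Mask = ~(1 << 4) = 11101111
Bit 4 of A is 1, so AND-ing with the mask clears it to 0.
  01111011
& 11101111
----------
  01101011

Answer: 01101011 (107)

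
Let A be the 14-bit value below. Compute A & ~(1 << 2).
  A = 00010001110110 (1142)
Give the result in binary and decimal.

Mask = ~(1 << 2) = 11111111111011
Bit 2 of A is 1, so AND-ing with the mask clears it to 0.
  00010001110110
& 11111111111011
----------------
  00010001110010

Answer: 00010001110010 (1138)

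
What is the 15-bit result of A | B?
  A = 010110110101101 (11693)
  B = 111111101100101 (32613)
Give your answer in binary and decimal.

Apply | to each column (1 where either bit is 1):
  010110110101101
| 111111101100101
-----------------
  111111111101101

Answer: 111111111101101 (32749)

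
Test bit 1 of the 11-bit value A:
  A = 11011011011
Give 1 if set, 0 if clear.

Bit 1 is the 2nd from the right.
  11011011011
           ^
That bit is 1.

Answer: 1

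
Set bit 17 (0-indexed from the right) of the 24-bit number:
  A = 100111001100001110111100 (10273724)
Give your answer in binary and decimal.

Mask = 1 << 17 = 000000100000000000000000
Bit 17 of A is 0, so OR-ing with the mask flips it to 1.
  100111001100001110111100
| 000000100000000000000000
--------------------------
  100111101100001110111100

Answer: 100111101100001110111100 (10404796)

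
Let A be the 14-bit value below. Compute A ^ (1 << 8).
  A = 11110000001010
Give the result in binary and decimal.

Mask = 1 << 8 = 00000100000000
Bit 8 of A is 0; XOR with the mask flips it to 1.
  11110000001010
^ 00000100000000
----------------
  11110100001010

Answer: 11110100001010 (15626)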